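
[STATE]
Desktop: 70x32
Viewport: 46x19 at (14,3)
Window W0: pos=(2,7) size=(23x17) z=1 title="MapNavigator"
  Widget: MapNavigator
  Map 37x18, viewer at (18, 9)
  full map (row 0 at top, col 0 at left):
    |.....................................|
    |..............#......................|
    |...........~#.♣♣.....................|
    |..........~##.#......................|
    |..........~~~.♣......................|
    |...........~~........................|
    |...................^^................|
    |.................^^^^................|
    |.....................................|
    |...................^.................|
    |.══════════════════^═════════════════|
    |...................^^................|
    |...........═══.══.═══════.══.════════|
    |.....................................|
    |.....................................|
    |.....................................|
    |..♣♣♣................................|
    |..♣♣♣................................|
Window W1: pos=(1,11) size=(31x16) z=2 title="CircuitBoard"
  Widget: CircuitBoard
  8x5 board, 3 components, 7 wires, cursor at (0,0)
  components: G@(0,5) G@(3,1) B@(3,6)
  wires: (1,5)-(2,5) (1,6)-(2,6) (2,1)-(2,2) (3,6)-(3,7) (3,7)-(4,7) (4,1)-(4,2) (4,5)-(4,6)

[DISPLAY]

                                              
                                              
                                              
                                              
━━━━━━━━━━┓                                   
or        ┃                                   
──────────┨                                   
..........┃                                   
━━━━━━━━━━━━━━━━━┓                            
d                ┃                            
─────────────────┨                            
 5 6 7           ┃                            
            G    ┃                            
                 ┃                            
            ·   ·┃                            
            │   │┃                            
·           ·   ·┃                            
                 ┃                            
                B┃                            


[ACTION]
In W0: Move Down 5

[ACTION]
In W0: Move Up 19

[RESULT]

                                              
                                              
                                              
                                              
━━━━━━━━━━┓                                   
or        ┃                                   
──────────┨                                   
          ┃                                   
━━━━━━━━━━━━━━━━━┓                            
d                ┃                            
─────────────────┨                            
 5 6 7           ┃                            
            G    ┃                            
                 ┃                            
            ·   ·┃                            
            │   │┃                            
·           ·   ·┃                            
                 ┃                            
                B┃                            


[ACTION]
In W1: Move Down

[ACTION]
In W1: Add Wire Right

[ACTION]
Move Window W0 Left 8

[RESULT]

                                              
                                              
                                              
                                              
━━━━━━━━┓                                     
        ┃                                     
────────┨                                     
        ┃                                     
━━━━━━━━━━━━━━━━━┓                            
d                ┃                            
─────────────────┨                            
 5 6 7           ┃                            
            G    ┃                            
                 ┃                            
            ·   ·┃                            
            │   │┃                            
·           ·   ·┃                            
                 ┃                            
                B┃                            


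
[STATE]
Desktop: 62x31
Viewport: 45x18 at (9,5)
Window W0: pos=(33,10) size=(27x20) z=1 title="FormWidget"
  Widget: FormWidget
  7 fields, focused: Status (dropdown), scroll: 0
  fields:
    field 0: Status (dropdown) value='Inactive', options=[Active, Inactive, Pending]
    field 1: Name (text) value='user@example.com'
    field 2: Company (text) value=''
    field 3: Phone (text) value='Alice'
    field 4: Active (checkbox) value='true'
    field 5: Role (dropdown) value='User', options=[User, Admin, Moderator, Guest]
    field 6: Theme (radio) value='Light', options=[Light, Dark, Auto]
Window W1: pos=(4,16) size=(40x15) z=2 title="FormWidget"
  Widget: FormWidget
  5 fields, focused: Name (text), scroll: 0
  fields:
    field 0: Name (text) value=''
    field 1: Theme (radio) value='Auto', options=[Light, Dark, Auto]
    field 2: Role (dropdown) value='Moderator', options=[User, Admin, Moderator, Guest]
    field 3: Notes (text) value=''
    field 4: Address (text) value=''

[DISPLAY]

                                             
                                             
                                             
                                             
                                             
                        ┏━━━━━━━━━━━━━━━━━━━━
                        ┃ FormWidget         
                        ┠────────────────────
                        ┃> Status:     [Inact
                        ┃  Name:       [user@
                        ┃  Company:    [     
━━━━━━━━━━━━━━━━━━━━━━━━━━━━━━━━━━┓    [Alice
mWidget                           ┃    [x]   
──────────────────────────────────┨    [User 
me:       [                      ]┃    (●) Li
eme:      ( ) Light  ( ) Dark  (●)┃          
le:       [Moderator            ▼]┃          
tes:      [                      ]┃          


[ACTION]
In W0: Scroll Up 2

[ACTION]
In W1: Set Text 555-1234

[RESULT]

                                             
                                             
                                             
                                             
                                             
                        ┏━━━━━━━━━━━━━━━━━━━━
                        ┃ FormWidget         
                        ┠────────────────────
                        ┃> Status:     [Inact
                        ┃  Name:       [user@
                        ┃  Company:    [     
━━━━━━━━━━━━━━━━━━━━━━━━━━━━━━━━━━┓    [Alice
mWidget                           ┃    [x]   
──────────────────────────────────┨    [User 
me:       [555-1234              ]┃    (●) Li
eme:      ( ) Light  ( ) Dark  (●)┃          
le:       [Moderator            ▼]┃          
tes:      [                      ]┃          


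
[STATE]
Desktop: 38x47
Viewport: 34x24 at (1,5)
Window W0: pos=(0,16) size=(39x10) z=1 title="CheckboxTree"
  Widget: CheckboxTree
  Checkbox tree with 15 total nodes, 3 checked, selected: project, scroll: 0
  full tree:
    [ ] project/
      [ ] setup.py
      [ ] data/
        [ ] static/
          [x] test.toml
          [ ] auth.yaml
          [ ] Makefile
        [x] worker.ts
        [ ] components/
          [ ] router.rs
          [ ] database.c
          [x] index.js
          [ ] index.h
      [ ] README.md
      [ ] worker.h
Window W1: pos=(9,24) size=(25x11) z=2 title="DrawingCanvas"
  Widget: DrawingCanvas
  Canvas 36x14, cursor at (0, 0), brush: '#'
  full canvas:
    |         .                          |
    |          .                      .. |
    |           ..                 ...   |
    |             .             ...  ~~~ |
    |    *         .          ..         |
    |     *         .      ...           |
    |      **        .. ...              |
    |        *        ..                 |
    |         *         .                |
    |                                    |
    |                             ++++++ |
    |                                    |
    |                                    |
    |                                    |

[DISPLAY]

                                  
                                  
                                  
                                  
                                  
                                  
                                  
                                  
                                  
                                  
                                  
━━━━━━━━━━━━━━━━━━━━━━━━━━━━━━━━━━
 CheckboxTree                     
──────────────────────────────────
>[-] project/                     
   [ ] setup.py                   
   [-] data/                      
     [-] static/                  
       [x] test.toml              
       [┏━━━━━━━━━━━━━━━━━━━━━━━┓ 
━━━━━━━━┃ DrawingCanvas         ┃━
        ┠───────────────────────┨ 
        ┃+        .             ┃ 
        ┃          .            ┃ 


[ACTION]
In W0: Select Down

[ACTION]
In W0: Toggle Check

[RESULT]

                                  
                                  
                                  
                                  
                                  
                                  
                                  
                                  
                                  
                                  
                                  
━━━━━━━━━━━━━━━━━━━━━━━━━━━━━━━━━━
 CheckboxTree                     
──────────────────────────────────
 [-] project/                     
>  [x] setup.py                   
   [-] data/                      
     [-] static/                  
       [x] test.toml              
       [┏━━━━━━━━━━━━━━━━━━━━━━━┓ 
━━━━━━━━┃ DrawingCanvas         ┃━
        ┠───────────────────────┨ 
        ┃+        .             ┃ 
        ┃          .            ┃ 


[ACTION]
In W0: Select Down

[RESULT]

                                  
                                  
                                  
                                  
                                  
                                  
                                  
                                  
                                  
                                  
                                  
━━━━━━━━━━━━━━━━━━━━━━━━━━━━━━━━━━
 CheckboxTree                     
──────────────────────────────────
 [-] project/                     
   [x] setup.py                   
>  [-] data/                      
     [-] static/                  
       [x] test.toml              
       [┏━━━━━━━━━━━━━━━━━━━━━━━┓ 
━━━━━━━━┃ DrawingCanvas         ┃━
        ┠───────────────────────┨ 
        ┃+        .             ┃ 
        ┃          .            ┃ 


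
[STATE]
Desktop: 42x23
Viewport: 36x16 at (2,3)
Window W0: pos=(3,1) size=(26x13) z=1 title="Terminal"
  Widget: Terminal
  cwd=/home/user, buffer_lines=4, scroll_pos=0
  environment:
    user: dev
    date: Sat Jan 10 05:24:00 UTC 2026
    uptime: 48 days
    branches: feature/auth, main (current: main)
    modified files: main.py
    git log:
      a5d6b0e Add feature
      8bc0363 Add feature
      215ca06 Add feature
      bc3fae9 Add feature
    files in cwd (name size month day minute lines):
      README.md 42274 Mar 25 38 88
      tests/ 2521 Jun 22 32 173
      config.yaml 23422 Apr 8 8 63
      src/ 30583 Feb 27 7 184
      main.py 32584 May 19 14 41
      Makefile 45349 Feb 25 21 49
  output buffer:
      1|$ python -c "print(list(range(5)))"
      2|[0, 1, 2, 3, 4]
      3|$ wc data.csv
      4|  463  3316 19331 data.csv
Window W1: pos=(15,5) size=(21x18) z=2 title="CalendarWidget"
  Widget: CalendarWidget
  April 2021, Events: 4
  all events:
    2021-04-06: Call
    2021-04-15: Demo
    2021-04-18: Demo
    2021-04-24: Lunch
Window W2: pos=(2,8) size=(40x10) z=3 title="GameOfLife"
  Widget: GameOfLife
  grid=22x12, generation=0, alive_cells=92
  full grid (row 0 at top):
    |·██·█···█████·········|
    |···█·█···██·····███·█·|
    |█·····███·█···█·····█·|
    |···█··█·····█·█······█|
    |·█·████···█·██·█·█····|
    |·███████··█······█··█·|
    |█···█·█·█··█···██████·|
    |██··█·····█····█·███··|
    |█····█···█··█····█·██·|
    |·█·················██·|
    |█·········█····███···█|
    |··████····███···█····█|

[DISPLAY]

 ┠────────────────────────┨         
 ┃$ python -c "print(list(┃         
 ┃[0, 1, 2, 3┏━━━━━━━━━━━━━━━━━━━┓  
 ┃$ wc data.c┃ CalendarWidget    ┃  
 ┃  463  3316┠───────────────────┨  
┏━━━━━━━━━━━━━━━━━━━━━━━━━━━━━━━━━━━
┃ GameOfLife                        
┠───────────────────────────────────
┃Gen: 0                             
┃···█··█·····█·█······█             
┃·█·████···█·██·█·█····             
┃·███████··█······█··█·             
┃█···█·█·█··█···██████·             
┃██··█·····█····█·███··             
┗━━━━━━━━━━━━━━━━━━━━━━━━━━━━━━━━━━━
             ┃                   ┃  


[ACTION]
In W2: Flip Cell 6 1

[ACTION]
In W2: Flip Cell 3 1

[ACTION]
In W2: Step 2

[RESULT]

 ┠────────────────────────┨         
 ┃$ python -c "print(list(┃         
 ┃[0, 1, 2, 3┏━━━━━━━━━━━━━━━━━━━┓  
 ┃$ wc data.c┃ CalendarWidget    ┃  
 ┃  463  3316┠───────────────────┨  
┏━━━━━━━━━━━━━━━━━━━━━━━━━━━━━━━━━━━
┃ GameOfLife                        
┠───────────────────────────────────
┃Gen: 2                             
┃█··████████·········█·             
┃███······██·█···█·····             
┃·········█··█···█·····             
┃········█···█··██·····             
┃·········█·█···█······             
┗━━━━━━━━━━━━━━━━━━━━━━━━━━━━━━━━━━━
             ┃                   ┃  


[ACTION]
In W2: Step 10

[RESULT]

 ┠────────────────────────┨         
 ┃$ python -c "print(list(┃         
 ┃[0, 1, 2, 3┏━━━━━━━━━━━━━━━━━━━┓  
 ┃$ wc data.c┃ CalendarWidget    ┃  
 ┃  463  3316┠───────────────────┨  
┏━━━━━━━━━━━━━━━━━━━━━━━━━━━━━━━━━━━
┃ GameOfLife                        
┠───────────────────────────────────
┃Gen: 12                            
┃···········███··██····             
┃██·········█··█··██···             
┃··█···············█···             
┃██·██····██··█·█······             
┃██·██···█··█···█······             
┗━━━━━━━━━━━━━━━━━━━━━━━━━━━━━━━━━━━
             ┃                   ┃  


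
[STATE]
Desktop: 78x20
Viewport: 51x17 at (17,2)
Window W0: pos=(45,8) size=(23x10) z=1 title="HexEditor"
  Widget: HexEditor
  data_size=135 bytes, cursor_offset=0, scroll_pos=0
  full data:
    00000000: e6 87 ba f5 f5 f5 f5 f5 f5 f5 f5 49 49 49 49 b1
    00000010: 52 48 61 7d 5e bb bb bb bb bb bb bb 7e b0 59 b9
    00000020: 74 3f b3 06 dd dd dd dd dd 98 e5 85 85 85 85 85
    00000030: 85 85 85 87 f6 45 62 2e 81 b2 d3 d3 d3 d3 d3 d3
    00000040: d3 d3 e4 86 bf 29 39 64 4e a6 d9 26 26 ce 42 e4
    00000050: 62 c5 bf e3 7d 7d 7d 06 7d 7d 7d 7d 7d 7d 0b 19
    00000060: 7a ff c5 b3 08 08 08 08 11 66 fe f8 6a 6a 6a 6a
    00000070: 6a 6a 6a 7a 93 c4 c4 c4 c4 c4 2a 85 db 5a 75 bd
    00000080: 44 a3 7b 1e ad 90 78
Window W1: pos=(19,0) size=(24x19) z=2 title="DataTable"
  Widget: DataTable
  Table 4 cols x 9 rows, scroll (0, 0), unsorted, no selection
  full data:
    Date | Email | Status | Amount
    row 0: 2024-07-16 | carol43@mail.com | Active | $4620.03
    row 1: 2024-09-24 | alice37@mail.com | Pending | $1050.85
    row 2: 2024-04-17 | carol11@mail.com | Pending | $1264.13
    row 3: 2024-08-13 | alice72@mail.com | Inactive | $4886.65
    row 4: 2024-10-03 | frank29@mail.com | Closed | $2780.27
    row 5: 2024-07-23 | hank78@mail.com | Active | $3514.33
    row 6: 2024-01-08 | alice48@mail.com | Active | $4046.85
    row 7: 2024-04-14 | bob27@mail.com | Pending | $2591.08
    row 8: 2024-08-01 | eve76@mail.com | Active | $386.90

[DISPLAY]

  ┠──────────────────────┨                         
  ┃Date      │Email      ┃                         
  ┃──────────┼───────────┃                         
  ┃2024-07-16│carol43@mai┃                         
  ┃2024-09-24│alice37@mai┃                         
  ┃2024-04-17│carol11@mai┃                         
  ┃2024-08-13│alice72@mai┃  ┏━━━━━━━━━━━━━━━━━━━━━┓
  ┃2024-10-03│frank29@mai┃  ┃ HexEditor           ┃
  ┃2024-07-23│hank78@mail┃  ┠─────────────────────┨
  ┃2024-01-08│alice48@mai┃  ┃00000000  E6 87 ba f5┃
  ┃2024-04-14│bob27@mail.┃  ┃00000010  52 48 61 7d┃
  ┃2024-08-01│eve76@mail.┃  ┃00000020  74 3f b3 06┃
  ┃                      ┃  ┃00000030  85 85 85 87┃
  ┃                      ┃  ┃00000040  d3 d3 e4 86┃
  ┃                      ┃  ┃00000050  62 c5 bf e3┃
  ┃                      ┃  ┗━━━━━━━━━━━━━━━━━━━━━┛
  ┗━━━━━━━━━━━━━━━━━━━━━━┛                         


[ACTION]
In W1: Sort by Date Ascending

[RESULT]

  ┠──────────────────────┨                         
  ┃Date     ▲│Email      ┃                         
  ┃──────────┼───────────┃                         
  ┃2024-01-08│alice48@mai┃                         
  ┃2024-04-14│bob27@mail.┃                         
  ┃2024-04-17│carol11@mai┃                         
  ┃2024-07-16│carol43@mai┃  ┏━━━━━━━━━━━━━━━━━━━━━┓
  ┃2024-07-23│hank78@mail┃  ┃ HexEditor           ┃
  ┃2024-08-01│eve76@mail.┃  ┠─────────────────────┨
  ┃2024-08-13│alice72@mai┃  ┃00000000  E6 87 ba f5┃
  ┃2024-09-24│alice37@mai┃  ┃00000010  52 48 61 7d┃
  ┃2024-10-03│frank29@mai┃  ┃00000020  74 3f b3 06┃
  ┃                      ┃  ┃00000030  85 85 85 87┃
  ┃                      ┃  ┃00000040  d3 d3 e4 86┃
  ┃                      ┃  ┃00000050  62 c5 bf e3┃
  ┃                      ┃  ┗━━━━━━━━━━━━━━━━━━━━━┛
  ┗━━━━━━━━━━━━━━━━━━━━━━┛                         


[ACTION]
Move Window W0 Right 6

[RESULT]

  ┠──────────────────────┨                         
  ┃Date     ▲│Email      ┃                         
  ┃──────────┼───────────┃                         
  ┃2024-01-08│alice48@mai┃                         
  ┃2024-04-14│bob27@mail.┃                         
  ┃2024-04-17│carol11@mai┃                         
  ┃2024-07-16│carol43@mai┃        ┏━━━━━━━━━━━━━━━━
  ┃2024-07-23│hank78@mail┃        ┃ HexEditor      
  ┃2024-08-01│eve76@mail.┃        ┠────────────────
  ┃2024-08-13│alice72@mai┃        ┃00000000  E6 87 
  ┃2024-09-24│alice37@mai┃        ┃00000010  52 48 
  ┃2024-10-03│frank29@mai┃        ┃00000020  74 3f 
  ┃                      ┃        ┃00000030  85 85 
  ┃                      ┃        ┃00000040  d3 d3 
  ┃                      ┃        ┃00000050  62 c5 
  ┃                      ┃        ┗━━━━━━━━━━━━━━━━
  ┗━━━━━━━━━━━━━━━━━━━━━━┛                         


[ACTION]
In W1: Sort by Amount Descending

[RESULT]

  ┠──────────────────────┨                         
  ┃Date      │Email      ┃                         
  ┃──────────┼───────────┃                         
  ┃2024-08-13│alice72@mai┃                         
  ┃2024-07-16│carol43@mai┃                         
  ┃2024-01-08│alice48@mai┃                         
  ┃2024-07-23│hank78@mail┃        ┏━━━━━━━━━━━━━━━━
  ┃2024-10-03│frank29@mai┃        ┃ HexEditor      
  ┃2024-04-14│bob27@mail.┃        ┠────────────────
  ┃2024-04-17│carol11@mai┃        ┃00000000  E6 87 
  ┃2024-09-24│alice37@mai┃        ┃00000010  52 48 
  ┃2024-08-01│eve76@mail.┃        ┃00000020  74 3f 
  ┃                      ┃        ┃00000030  85 85 
  ┃                      ┃        ┃00000040  d3 d3 
  ┃                      ┃        ┃00000050  62 c5 
  ┃                      ┃        ┗━━━━━━━━━━━━━━━━
  ┗━━━━━━━━━━━━━━━━━━━━━━┛                         


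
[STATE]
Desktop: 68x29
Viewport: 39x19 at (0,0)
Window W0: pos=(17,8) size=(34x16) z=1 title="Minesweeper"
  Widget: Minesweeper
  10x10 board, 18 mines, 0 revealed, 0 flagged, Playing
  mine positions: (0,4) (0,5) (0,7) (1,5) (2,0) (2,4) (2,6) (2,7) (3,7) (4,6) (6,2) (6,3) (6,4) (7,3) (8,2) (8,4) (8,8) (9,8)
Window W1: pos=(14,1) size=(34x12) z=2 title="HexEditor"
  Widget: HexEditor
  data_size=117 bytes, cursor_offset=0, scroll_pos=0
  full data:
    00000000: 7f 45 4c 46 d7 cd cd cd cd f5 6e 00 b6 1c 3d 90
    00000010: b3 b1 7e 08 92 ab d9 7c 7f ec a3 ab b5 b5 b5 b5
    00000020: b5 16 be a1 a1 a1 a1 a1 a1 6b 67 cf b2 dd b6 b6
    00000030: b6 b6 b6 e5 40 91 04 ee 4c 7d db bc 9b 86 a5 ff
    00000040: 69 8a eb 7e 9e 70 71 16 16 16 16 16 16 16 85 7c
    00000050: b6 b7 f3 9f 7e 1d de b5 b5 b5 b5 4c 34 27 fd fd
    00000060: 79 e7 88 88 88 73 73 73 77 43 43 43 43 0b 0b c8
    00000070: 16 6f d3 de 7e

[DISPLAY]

                                       
              ┏━━━━━━━━━━━━━━━━━━━━━━━━
              ┃ HexEditor              
              ┠────────────────────────
              ┃00000000  7F 45 4c 46 d7
              ┃00000010  b3 b1 7e 08 92
              ┃00000020  b5 16 be a1 a1
              ┃00000030  b6 b6 b6 e5 40
              ┃00000040  69 8a eb 7e 9e
              ┃00000050  b6 b7 f3 9f 7e
              ┃00000060  79 e7 88 88 88
              ┃00000070  16 6f d3 de 7e
              ┗━━━━━━━━━━━━━━━━━━━━━━━━
                 ┃■■■■■■■■■■           
                 ┃■■■■■■■■■■           
                 ┃■■■■■■■■■■           
                 ┃■■■■■■■■■■           
                 ┃■■■■■■■■■■           
                 ┃■■■■■■■■■■           


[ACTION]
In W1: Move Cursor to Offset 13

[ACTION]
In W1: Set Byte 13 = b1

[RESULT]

                                       
              ┏━━━━━━━━━━━━━━━━━━━━━━━━
              ┃ HexEditor              
              ┠────────────────────────
              ┃00000000  7f 45 4c 46 d7
              ┃00000010  b3 b1 7e 08 92
              ┃00000020  b5 16 be a1 a1
              ┃00000030  b6 b6 b6 e5 40
              ┃00000040  69 8a eb 7e 9e
              ┃00000050  b6 b7 f3 9f 7e
              ┃00000060  79 e7 88 88 88
              ┃00000070  16 6f d3 de 7e
              ┗━━━━━━━━━━━━━━━━━━━━━━━━
                 ┃■■■■■■■■■■           
                 ┃■■■■■■■■■■           
                 ┃■■■■■■■■■■           
                 ┃■■■■■■■■■■           
                 ┃■■■■■■■■■■           
                 ┃■■■■■■■■■■           


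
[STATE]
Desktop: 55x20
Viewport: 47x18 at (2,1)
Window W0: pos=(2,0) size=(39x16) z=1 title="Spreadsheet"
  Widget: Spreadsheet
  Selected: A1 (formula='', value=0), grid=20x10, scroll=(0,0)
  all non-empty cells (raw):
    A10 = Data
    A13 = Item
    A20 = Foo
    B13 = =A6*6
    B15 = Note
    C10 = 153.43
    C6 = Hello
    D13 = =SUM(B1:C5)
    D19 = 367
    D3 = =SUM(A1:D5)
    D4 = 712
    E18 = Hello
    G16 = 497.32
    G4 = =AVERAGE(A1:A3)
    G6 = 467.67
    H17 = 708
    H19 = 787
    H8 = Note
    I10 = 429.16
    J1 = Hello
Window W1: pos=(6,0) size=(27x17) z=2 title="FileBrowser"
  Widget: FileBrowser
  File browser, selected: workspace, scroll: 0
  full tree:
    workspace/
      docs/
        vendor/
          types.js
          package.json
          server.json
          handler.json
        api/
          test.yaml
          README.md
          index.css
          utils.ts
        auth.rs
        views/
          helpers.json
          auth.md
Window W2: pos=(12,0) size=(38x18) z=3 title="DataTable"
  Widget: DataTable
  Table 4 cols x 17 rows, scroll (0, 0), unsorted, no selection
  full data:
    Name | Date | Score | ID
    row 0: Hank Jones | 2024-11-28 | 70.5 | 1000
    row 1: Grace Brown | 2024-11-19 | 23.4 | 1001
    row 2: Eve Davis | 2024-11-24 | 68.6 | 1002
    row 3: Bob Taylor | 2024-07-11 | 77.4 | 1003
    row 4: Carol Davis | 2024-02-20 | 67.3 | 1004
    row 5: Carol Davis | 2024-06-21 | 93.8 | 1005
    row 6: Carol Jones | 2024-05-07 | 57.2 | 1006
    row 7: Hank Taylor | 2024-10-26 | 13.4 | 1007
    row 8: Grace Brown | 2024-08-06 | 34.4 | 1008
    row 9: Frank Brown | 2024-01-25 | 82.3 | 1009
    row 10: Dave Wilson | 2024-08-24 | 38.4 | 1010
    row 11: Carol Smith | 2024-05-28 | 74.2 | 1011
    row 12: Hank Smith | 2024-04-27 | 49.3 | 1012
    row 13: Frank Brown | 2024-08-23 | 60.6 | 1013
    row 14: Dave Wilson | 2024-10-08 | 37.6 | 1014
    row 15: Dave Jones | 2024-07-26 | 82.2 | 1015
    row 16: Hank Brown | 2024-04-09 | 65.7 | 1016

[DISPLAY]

┃ Sp┃ File┃ DataTable                          
┠───┠─────┠────────────────────────────────────
┃A1:┃> [-]┃Name       │Date      │Score│ID     
┃   ┃    [┃───────────┼──────────┼─────┼────   
┃---┃     ┃Hank Jones │2024-11-28│70.5 │1000   
┃  1┃     ┃Grace Brown│2024-11-19│23.4 │1001   
┃  2┃     ┃Eve Davis  │2024-11-24│68.6 │1002   
┃  3┃     ┃Bob Taylor │2024-07-11│77.4 │1003   
┃  4┃     ┃Carol Davis│2024-02-20│67.3 │1004   
┃  5┃     ┃Carol Davis│2024-06-21│93.8 │1005   
┃  6┃     ┃Carol Jones│2024-05-07│57.2 │1006   
┃  7┃     ┃Hank Taylor│2024-10-26│13.4 │1007   
┃  8┃     ┃Grace Brown│2024-08-06│34.4 │1008   
┃  9┃     ┃Frank Brown│2024-01-25│82.3 │1009   
┗━━━┃     ┃Dave Wilson│2024-08-24│38.4 │1010   
    ┗━━━━━┃Carol Smith│2024-05-28│74.2 │1011   
          ┗━━━━━━━━━━━━━━━━━━━━━━━━━━━━━━━━━━━━
                                               


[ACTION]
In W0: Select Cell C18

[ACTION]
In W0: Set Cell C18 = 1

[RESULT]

┃ Sp┃ File┃ DataTable                          
┠───┠─────┠────────────────────────────────────
┃C18┃> [-]┃Name       │Date      │Score│ID     
┃   ┃    [┃───────────┼──────────┼─────┼────   
┃---┃     ┃Hank Jones │2024-11-28│70.5 │1000   
┃  1┃     ┃Grace Brown│2024-11-19│23.4 │1001   
┃  2┃     ┃Eve Davis  │2024-11-24│68.6 │1002   
┃  3┃     ┃Bob Taylor │2024-07-11│77.4 │1003   
┃  4┃     ┃Carol Davis│2024-02-20│67.3 │1004   
┃  5┃     ┃Carol Davis│2024-06-21│93.8 │1005   
┃  6┃     ┃Carol Jones│2024-05-07│57.2 │1006   
┃  7┃     ┃Hank Taylor│2024-10-26│13.4 │1007   
┃  8┃     ┃Grace Brown│2024-08-06│34.4 │1008   
┃  9┃     ┃Frank Brown│2024-01-25│82.3 │1009   
┗━━━┃     ┃Dave Wilson│2024-08-24│38.4 │1010   
    ┗━━━━━┃Carol Smith│2024-05-28│74.2 │1011   
          ┗━━━━━━━━━━━━━━━━━━━━━━━━━━━━━━━━━━━━
                                               


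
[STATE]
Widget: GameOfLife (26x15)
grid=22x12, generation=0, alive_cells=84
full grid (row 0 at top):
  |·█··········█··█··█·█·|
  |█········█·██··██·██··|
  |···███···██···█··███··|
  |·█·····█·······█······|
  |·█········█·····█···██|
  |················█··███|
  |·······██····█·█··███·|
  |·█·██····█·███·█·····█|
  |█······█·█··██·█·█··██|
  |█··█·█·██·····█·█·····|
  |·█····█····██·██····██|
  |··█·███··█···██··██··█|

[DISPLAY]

Gen: 0                    
·█··········█··█··█·█·    
█········█·██··██·██··    
···███···██···█··███··    
·█·····█·······█······    
·█········█·····█···██    
················█··███    
·······██····█·█··███·    
·█·██····█·███·█·····█    
█······█·█··██·█·█··██    
█··█·█·██·····█·█·····    
·█····█····██·██····██    
··█·███··█···██··██··█    
                          
                          


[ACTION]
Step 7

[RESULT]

Gen: 7                    
······················    
·······██·············    
·······██·············    
······················    
······················    
················███···    
···············██·██··    
·██·············█████·    
·······█········█·█··█    
··█···█··███·········█    
···█████·███······██·█    
··███····█··········█·    
                          
                          


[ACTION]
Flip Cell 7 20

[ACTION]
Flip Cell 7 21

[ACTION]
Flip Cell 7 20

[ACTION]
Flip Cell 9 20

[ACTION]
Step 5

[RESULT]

Gen: 12                   
······················    
·······██·············    
·······██·············    
······················    
······················    
······················    
······················    
······················    
·················██···    
·················█·█··    
···██··███········███·    
···██···██··········█·    
                          
                          


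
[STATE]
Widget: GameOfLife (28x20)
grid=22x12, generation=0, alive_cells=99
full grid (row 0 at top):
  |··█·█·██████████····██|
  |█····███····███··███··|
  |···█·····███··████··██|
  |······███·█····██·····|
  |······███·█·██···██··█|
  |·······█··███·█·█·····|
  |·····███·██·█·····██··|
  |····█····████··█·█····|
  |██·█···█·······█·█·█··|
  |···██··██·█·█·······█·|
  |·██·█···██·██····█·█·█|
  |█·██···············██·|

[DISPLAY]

Gen: 0                      
··█·█·██████████····██      
█····███····███··███··      
···█·····███··████··██      
······███·█····██·····      
······███·█·██···██··█      
·······█··███·█·█·····      
·····███·██·█·····██··      
····█····████··█·█····      
██·█···█·······█·█·█··      
···██··██·█·█·······█·      
·██·█···██·██····█·█·█      
█·██···············██·      
                            
                            
                            
                            
                            
                            
                            


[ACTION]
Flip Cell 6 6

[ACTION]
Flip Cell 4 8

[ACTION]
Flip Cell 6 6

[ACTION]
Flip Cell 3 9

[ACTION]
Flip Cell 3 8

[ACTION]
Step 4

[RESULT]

Gen: 4                      
····██···██······█····      
···█·····██··█··█·██··      
··············█·····██      
·······█···█·█········      
·············█····█·██      
········█····█····█·██      
····██··█····█····█·█·      
····█·······███·█···█·      
····█·███··██·········      
····█·██········█·····      
·█··███····██···██···█      
··█████·····█·····███·      
                            
                            
                            
                            
                            
                            
                            


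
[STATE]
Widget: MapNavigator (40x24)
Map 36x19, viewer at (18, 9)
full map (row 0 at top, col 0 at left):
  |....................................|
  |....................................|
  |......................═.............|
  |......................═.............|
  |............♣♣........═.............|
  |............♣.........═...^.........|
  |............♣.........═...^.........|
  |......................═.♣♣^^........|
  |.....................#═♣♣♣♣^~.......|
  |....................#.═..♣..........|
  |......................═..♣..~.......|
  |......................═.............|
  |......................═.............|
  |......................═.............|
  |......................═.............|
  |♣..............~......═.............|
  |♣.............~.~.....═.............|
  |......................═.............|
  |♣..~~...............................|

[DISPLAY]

                                        
                                        
                                        
  ....................................  
  ....................................  
  ......................═.............  
  ......................═.............  
  ............♣♣........═.............  
  ............♣.........═...^.........  
  ............♣.........═...^.........  
  ......................═.♣♣^^........  
  .....................#═♣♣♣♣^~.......  
  ..................@.#.═..♣..........  
  ......................═..♣..~.......  
  ......................═.............  
  ......................═.............  
  ......................═.............  
  ......................═.............  
  ♣..............~......═.............  
  ♣.............~.~.....═.............  
  ......................═.............  
  ♣..~~...............................  
                                        
                                        


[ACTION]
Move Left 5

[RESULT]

                                        
                                        
                                        
       .................................
       .................................
       ......................═..........
       ......................═..........
       ............♣♣........═..........
       ............♣.........═...^......
       ............♣.........═...^......
       ......................═.♣♣^^.....
       .....................#═♣♣♣♣^~....
       .............@......#.═..♣.......
       ......................═..♣..~....
       ......................═..........
       ......................═..........
       ......................═..........
       ......................═..........
       ♣..............~......═..........
       ♣.............~.~.....═..........
       ......................═..........
       ♣..~~............................
                                        
                                        


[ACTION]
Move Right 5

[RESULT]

                                        
                                        
                                        
  ....................................  
  ....................................  
  ......................═.............  
  ......................═.............  
  ............♣♣........═.............  
  ............♣.........═...^.........  
  ............♣.........═...^.........  
  ......................═.♣♣^^........  
  .....................#═♣♣♣♣^~.......  
  ..................@.#.═..♣..........  
  ......................═..♣..~.......  
  ......................═.............  
  ......................═.............  
  ......................═.............  
  ......................═.............  
  ♣..............~......═.............  
  ♣.............~.~.....═.............  
  ......................═.............  
  ♣..~~...............................  
                                        
                                        


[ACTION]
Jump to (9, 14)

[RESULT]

           ......................═......
           ......................═......
           ............♣♣........═......
           ............♣.........═...^..
           ............♣.........═...^..
           ......................═.♣♣^^.
           .....................#═♣♣♣♣^~
           ....................#.═..♣...
           ......................═..♣..~
           ......................═......
           ......................═......
           ......................═......
           .........@............═......
           ♣..............~......═......
           ♣.............~.~.....═......
           ......................═......
           ♣..~~........................
                                        
                                        
                                        
                                        
                                        
                                        
                                        


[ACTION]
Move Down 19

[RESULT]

           ............♣.........═...^..
           ......................═.♣♣^^.
           .....................#═♣♣♣♣^~
           ....................#.═..♣...
           ......................═..♣..~
           ......................═......
           ......................═......
           ......................═......
           ......................═......
           ♣..............~......═......
           ♣.............~.~.....═......
           ......................═......
           ♣..~~....@...................
                                        
                                        
                                        
                                        
                                        
                                        
                                        
                                        
                                        
                                        
                                        
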